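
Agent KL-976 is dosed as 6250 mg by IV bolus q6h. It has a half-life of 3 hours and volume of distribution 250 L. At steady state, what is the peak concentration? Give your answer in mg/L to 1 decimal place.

The dosing interval is 2 half-lives, so f = 2^(−2) = 0.25.
Accumulation ratio R = 1/(1 − f) = 1/0.75 = 4/3.
Single-dose peak C₀ = D/Vd = 6250/250 = 25 mg/L.
Steady-state peak Cmax,ss = C₀·R = 25 × 4/3 ≈ 33.333 mg/L.

33.3 mg/L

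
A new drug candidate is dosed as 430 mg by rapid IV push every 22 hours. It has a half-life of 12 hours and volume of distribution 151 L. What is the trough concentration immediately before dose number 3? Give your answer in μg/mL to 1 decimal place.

f = (1/2)^(τ/t½) = (1/2)^(22/12) ≈ 0.2806.
C₀ = D/Vd = 430/151 ≈ 2.848 μg/mL.
Before the 3rd dose, 2 doses have been given. Superposition: Cmin = C₀·(f + f²).
≈ 2.848 × (0.2806 + 0.0787) ≈ 2.848 × 0.3593 ≈ 1.023 μg/mL.

1.0 μg/mL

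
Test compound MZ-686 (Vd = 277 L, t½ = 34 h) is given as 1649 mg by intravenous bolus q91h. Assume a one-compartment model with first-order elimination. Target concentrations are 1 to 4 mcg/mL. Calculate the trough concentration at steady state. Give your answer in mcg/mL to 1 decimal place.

1.1 mcg/mL

Over one 91-h interval, 91/34 ≈ 2.6765 half-lives elapse, leaving f ≈ 0.1564 of each dose.
Each bolus raises the concentration by D/Vd = 1649/277 ≈ 5.953 mcg/mL.
Steady-state trough Cmin,ss = C₀·f/(1−f) ≈ 5.953 × 0.1564/0.8436 ≈ 1.104 mcg/mL.
Trough 1.1 mcg/mL vs MEC 1 mcg/mL: adequate.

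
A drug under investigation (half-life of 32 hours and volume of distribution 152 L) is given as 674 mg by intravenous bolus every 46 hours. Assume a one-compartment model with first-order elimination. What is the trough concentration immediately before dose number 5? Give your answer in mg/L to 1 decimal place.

2.5 mg/L

f = (1/2)^(τ/t½) = (1/2)^(46/32) ≈ 0.3692.
C₀ = D/Vd = 674/152 ≈ 4.434 mg/L.
Before the 5th dose, 4 doses have been given. Superposition: Cmin = C₀·(f + f² + … + f^4).
≈ 4.434 × (0.3692 + 0.1363 + 0.0503 + 0.0186) ≈ 4.434 × 0.5744 ≈ 2.547 mg/L.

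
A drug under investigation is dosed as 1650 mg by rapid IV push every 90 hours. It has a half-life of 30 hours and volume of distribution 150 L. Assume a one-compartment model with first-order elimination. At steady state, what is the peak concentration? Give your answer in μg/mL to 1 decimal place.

12.6 μg/mL

The dosing interval is 3 half-lives, so f = 2^(−3) = 0.125.
Accumulation ratio R = 1/(1 − f) = 1/0.875 = 8/7.
Single-dose peak C₀ = D/Vd = 1650/150 = 11 μg/mL.
Steady-state peak Cmax,ss = C₀·R = 11 × 8/7 ≈ 12.571 μg/mL.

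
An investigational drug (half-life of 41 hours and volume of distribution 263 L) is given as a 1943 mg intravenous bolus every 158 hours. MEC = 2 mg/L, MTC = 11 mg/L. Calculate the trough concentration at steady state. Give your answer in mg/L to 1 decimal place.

τ/t½ = 158/41 ≈ 3.8537, so fraction remaining f = (1/2)^(158/41) ≈ 0.0692.
At steady state, accumulation factor R = 1/(1 − e^(−kτ)) ≈ 1.0743.
Single-dose peak C₀ = D/Vd = 1943/263 ≈ 7.388 mg/L.
Steady-state peak Cmax,ss = C₀·R ≈ 7.388 × 1.0743 ≈ 7.937 mg/L.
One interval later, Cmin,ss = Cmax,ss·e^(−kτ) ≈ 7.937 × 0.0692 ≈ 0.549 mg/L.
Trough 0.5 mg/L vs MEC 2 mg/L: subtherapeutic.

0.5 mg/L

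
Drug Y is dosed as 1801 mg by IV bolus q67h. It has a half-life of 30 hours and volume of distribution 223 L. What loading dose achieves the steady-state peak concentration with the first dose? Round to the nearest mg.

2287 mg

f = (1/2)^(67/30) ≈ 0.212667; accumulation ratio R = 1/(1−f) ≈ 1.27011.
Loading dose to hit Cmax,ss on first dose: D_load = D_maint·R ≈ 1801 × 1.27011 ≈ 2287.47 mg.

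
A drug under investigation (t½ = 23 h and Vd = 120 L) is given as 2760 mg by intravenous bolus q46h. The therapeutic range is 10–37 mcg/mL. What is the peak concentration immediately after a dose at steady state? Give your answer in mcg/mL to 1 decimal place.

τ = 46 h = 2 half-lives, so f = (1/2)^2 = 0.25.
At steady state, R = 1/(1 − 0.25) = 4/3.
Single-dose peak C₀ = D/Vd = 2760/120 = 23 mcg/mL.
Steady-state peak Cmax,ss = C₀·R = 23 × 4/3 ≈ 30.667 mcg/mL.
Peak 30.7 mcg/mL vs MTC 37 mcg/mL: below toxic threshold.

30.7 mcg/mL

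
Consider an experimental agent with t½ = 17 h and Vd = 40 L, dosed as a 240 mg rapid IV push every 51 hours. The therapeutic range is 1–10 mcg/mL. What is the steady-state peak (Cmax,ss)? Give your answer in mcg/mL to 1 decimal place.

6.9 mcg/mL

τ = 51 h = 3 half-lives, so f = (1/2)^3 = 0.125.
At steady state, R = 1/(1 − 0.125) = 8/7.
Single-dose peak C₀ = D/Vd = 240/40 = 6 mcg/mL.
Steady-state peak Cmax,ss = C₀·R = 6 × 8/7 ≈ 6.857 mcg/mL.
Peak 6.9 mcg/mL vs MTC 10 mcg/mL: below toxic threshold.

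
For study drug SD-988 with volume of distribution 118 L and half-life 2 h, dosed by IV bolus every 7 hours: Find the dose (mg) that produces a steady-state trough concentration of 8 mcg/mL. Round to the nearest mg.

9736 mg

τ/t½ = 7/2 ≈ 3.5, so f = (1/2)^(7/2) ≈ 0.088388.
Cmin,ss = (D/Vd)·f/(1−f), so D = Cmin,ss·Vd·(1−f)/f.
D = 8 × 118 × (1−f)/f ≈ 8 × 118 × 10.31375 ≈ 9736.18 mg.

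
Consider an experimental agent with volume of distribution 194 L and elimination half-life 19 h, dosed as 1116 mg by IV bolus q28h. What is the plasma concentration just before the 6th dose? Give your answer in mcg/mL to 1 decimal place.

3.2 mcg/mL

f = (1/2)^(τ/t½) = (1/2)^(28/19) ≈ 0.3601.
C₀ = D/Vd = 1116/194 ≈ 5.753 mcg/mL.
Before the 6th dose, 5 doses have been given. Superposition: Cmin = C₀·(f + f² + … + f^5).
≈ 5.753 × (0.3601 + 0.1297 + 0.0467 + 0.0168 + 0.0061) ≈ 5.753 × 0.5594 ≈ 3.218 mcg/mL.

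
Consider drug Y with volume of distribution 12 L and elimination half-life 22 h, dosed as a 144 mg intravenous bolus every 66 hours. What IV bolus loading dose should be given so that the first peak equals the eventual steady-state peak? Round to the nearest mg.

f = (1/2)^(66/22) ≈ 0.125000; accumulation ratio R = 1/(1−f) ≈ 1.14286.
Loading dose to hit Cmax,ss on first dose: D_load = D_maint·R ≈ 144 × 1.14286 ≈ 164.57 mg.

165 mg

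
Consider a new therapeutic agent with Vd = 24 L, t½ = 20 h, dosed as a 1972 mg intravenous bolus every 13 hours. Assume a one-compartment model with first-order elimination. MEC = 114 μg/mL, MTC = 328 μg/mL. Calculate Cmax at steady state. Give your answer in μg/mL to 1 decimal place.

τ/t½ = 13/20 ≈ 0.65, so fraction remaining f = (1/2)^(13/20) ≈ 0.6373.
At steady state, accumulation factor R = 1/(1 − e^(−kτ)) ≈ 2.7571.
Each bolus raises the concentration by D/Vd = 1972/24 ≈ 82.167 μg/mL.
Cmax,ss = C₀/(1 − f) ≈ 82.167/0.3627 ≈ 226.543 μg/mL.
Peak 226.5 μg/mL vs MTC 328 μg/mL: below toxic threshold.

226.5 μg/mL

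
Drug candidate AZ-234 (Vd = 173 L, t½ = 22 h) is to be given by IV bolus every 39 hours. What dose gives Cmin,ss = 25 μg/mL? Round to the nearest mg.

10453 mg

τ/t½ = 39/22 ≈ 1.7727, so f = (1/2)^(39/22) ≈ 0.292655.
Cmin,ss = (D/Vd)·f/(1−f), so D = Cmin,ss·Vd·(1−f)/f.
D = 25 × 173 × (1−f)/f ≈ 25 × 173 × 2.41699 ≈ 10453.48 mg.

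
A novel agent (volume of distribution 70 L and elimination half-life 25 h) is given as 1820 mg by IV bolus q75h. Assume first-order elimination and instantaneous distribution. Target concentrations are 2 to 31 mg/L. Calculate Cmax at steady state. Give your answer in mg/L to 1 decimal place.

29.7 mg/L

τ = 75 h = 3 half-lives, so f = (1/2)^3 = 0.125.
At steady state, R = 1/(1 − 0.125) = 8/7.
Single-dose peak C₀ = D/Vd = 1820/70 = 26 mg/L.
Steady-state peak Cmax,ss = C₀·R = 26 × 8/7 ≈ 29.714 mg/L.
Peak 29.7 mg/L vs MTC 31 mg/L: below toxic threshold.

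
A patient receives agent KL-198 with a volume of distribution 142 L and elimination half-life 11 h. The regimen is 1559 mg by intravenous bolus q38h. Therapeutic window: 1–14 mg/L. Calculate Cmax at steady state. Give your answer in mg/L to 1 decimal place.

12.1 mg/L

Over one 38-h interval, 38/11 ≈ 3.4545 half-lives elapse, leaving f ≈ 0.0912 of each dose.
At steady state, accumulation factor R = 1/(1 − e^(−kτ)) ≈ 1.1004.
Single-dose peak C₀ = D/Vd = 1559/142 ≈ 10.979 mg/L.
Steady-state peak Cmax,ss = C₀·R ≈ 10.979 × 1.1004 ≈ 12.081 mg/L.
Peak 12.1 mg/L vs MTC 14 mg/L: below toxic threshold.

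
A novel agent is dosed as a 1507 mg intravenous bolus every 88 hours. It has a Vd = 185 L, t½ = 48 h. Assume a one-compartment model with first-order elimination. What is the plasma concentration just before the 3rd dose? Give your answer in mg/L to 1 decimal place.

f = (1/2)^(τ/t½) = (1/2)^(88/48) ≈ 0.2806.
C₀ = D/Vd = 1507/185 ≈ 8.146 mg/L.
Before the 3rd dose, 2 doses have been given. Superposition: Cmin = C₀·(f + f²).
≈ 8.146 × (0.2806 + 0.0787) ≈ 8.146 × 0.3593 ≈ 2.927 mg/L.

2.9 mg/L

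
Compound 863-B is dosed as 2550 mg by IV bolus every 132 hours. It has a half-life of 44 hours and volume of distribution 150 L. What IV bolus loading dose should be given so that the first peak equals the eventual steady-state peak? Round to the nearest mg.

2914 mg

f = (1/2)^(132/44) ≈ 0.125000; accumulation ratio R = 1/(1−f) ≈ 1.14286.
Loading dose to hit Cmax,ss on first dose: D_load = D_maint·R ≈ 2550 × 1.14286 ≈ 2914.29 mg.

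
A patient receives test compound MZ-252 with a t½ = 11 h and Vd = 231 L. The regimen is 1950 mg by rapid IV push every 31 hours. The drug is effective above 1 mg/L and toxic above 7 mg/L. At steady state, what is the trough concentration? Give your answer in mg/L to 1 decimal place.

1.4 mg/L

τ/t½ = 31/11 ≈ 2.8182, so fraction remaining f = (1/2)^(31/11) ≈ 0.1418.
At steady state, accumulation factor R = 1/(1 − e^(−kτ)) ≈ 1.1652.
Single-dose peak C₀ = D/Vd = 1950/231 ≈ 8.442 mg/L.
Steady-state peak Cmax,ss = C₀·R ≈ 8.442 × 1.1652 ≈ 9.837 mg/L.
One interval later, Cmin,ss = Cmax,ss·e^(−kτ) ≈ 9.837 × 0.1418 ≈ 1.395 mg/L.
Trough 1.4 mg/L vs MEC 1 mg/L: adequate.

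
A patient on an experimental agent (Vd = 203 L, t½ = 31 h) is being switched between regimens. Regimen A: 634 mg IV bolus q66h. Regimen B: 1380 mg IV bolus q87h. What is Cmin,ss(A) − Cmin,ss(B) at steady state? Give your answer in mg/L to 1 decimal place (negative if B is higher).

-0.2 mg/L

Regimen A: f = (1/2)^(66/31) ≈ 0.2286; Cmin,ss = (634/203)·f/(1−f) ≈ 0.926 mg/L.
Regimen B: f = (1/2)^(87/31) ≈ 0.1429; Cmin,ss = (1380/203)·f/(1−f) ≈ 1.133 mg/L.
Difference ≈ 0.926 − 1.133 ≈ -0.207 mg/L.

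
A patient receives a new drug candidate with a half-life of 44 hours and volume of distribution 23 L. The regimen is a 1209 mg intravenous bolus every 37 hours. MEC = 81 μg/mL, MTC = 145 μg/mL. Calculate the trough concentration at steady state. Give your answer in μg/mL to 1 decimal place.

τ/t½ = 37/44 ≈ 0.84091, so fraction remaining f = (1/2)^(37/44) ≈ 0.5583.
At steady state, accumulation factor R = 1/(1 − e^(−kτ)) ≈ 2.2640.
Single-dose peak C₀ = D/Vd = 1209/23 ≈ 52.565 μg/mL.
Cmax,ss = C₀/(1 − f) ≈ 52.565/0.4417 ≈ 119.006 μg/mL.
One interval later, Cmin,ss = Cmax,ss·e^(−kτ) ≈ 119.006 × 0.5583 ≈ 66.441 μg/mL.
Trough 66.4 μg/mL vs MEC 81 μg/mL: subtherapeutic.

66.4 μg/mL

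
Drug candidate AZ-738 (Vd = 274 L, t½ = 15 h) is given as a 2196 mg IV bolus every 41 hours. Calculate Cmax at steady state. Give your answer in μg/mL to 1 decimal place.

9.4 μg/mL

τ/t½ = 41/15 ≈ 2.7333, so fraction remaining f = (1/2)^(41/15) ≈ 0.1504.
At steady state, accumulation factor R = 1/(1 − e^(−kτ)) ≈ 1.1770.
Single-dose peak C₀ = D/Vd = 2196/274 ≈ 8.015 μg/mL.
Steady-state peak Cmax,ss = C₀·R ≈ 8.015 × 1.1770 ≈ 9.434 μg/mL.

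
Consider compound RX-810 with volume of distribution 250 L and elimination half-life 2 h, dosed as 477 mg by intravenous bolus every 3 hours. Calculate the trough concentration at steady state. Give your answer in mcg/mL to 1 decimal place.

1.0 mcg/mL

τ/t½ = 3/2 ≈ 1.5, so fraction remaining f = (1/2)^(3/2) ≈ 0.3536.
Accumulation ratio R = 1/(1 − f) ≈ 1/0.6464 ≈ 1.5470.
Each bolus raises the concentration by D/Vd = 477/250 ≈ 1.908 mcg/mL.
Steady-state peak Cmax,ss = C₀·R ≈ 1.908 × 1.5470 ≈ 2.952 mcg/mL.
One interval later, Cmin,ss = Cmax,ss·e^(−kτ) ≈ 2.952 × 0.3536 ≈ 1.044 mcg/mL.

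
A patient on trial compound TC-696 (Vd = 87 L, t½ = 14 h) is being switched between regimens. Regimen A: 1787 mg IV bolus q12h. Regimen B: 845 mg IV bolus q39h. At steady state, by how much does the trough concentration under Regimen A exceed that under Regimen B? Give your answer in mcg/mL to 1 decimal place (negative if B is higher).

Regimen A: f = (1/2)^(12/14) ≈ 0.5520; Cmin,ss = (1787/87)·f/(1−f) ≈ 25.308 mcg/mL.
Regimen B: f = (1/2)^(39/14) ≈ 0.1450; Cmin,ss = (845/87)·f/(1−f) ≈ 1.647 mcg/mL.
Difference ≈ 25.308 − 1.647 ≈ 23.661 mcg/mL.

23.7 mcg/mL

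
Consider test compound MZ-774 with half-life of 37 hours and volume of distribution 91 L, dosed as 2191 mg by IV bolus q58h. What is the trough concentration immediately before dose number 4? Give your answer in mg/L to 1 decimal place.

f = (1/2)^(τ/t½) = (1/2)^(58/37) ≈ 0.3374.
C₀ = D/Vd = 2191/91 ≈ 24.077 mg/L.
Before the 4th dose, 3 doses have been given. Superposition: Cmin = C₀·(f + f² + … + f^3).
≈ 24.077 × (0.3374 + 0.1138 + 0.0384) ≈ 24.077 × 0.4896 ≈ 11.788 mg/L.

11.8 mg/L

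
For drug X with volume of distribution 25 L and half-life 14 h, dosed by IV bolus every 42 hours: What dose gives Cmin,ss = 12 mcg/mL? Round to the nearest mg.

2100 mg

τ/t½ = 42/14 ≈ 3, so f = (1/2)^(42/14) ≈ 0.125000.
Cmin,ss = (D/Vd)·f/(1−f), so D = Cmin,ss·Vd·(1−f)/f.
D = 12 × 25 × (1−f)/f ≈ 12 × 25 × 7.00000 ≈ 2100.00 mg.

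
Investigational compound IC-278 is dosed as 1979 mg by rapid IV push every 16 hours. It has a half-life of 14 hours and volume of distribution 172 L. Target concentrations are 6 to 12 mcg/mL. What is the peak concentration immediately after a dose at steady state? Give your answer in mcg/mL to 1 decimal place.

τ/t½ = 16/14 ≈ 1.1429, so fraction remaining f = (1/2)^(16/14) ≈ 0.4529.
Accumulation ratio R = 1/(1 − f) ≈ 1/0.5471 ≈ 1.8278.
Each bolus raises the concentration by D/Vd = 1979/172 ≈ 11.506 mcg/mL.
Steady-state peak Cmax,ss = C₀·R ≈ 11.506 × 1.8278 ≈ 21.031 mcg/mL.
Peak 21.0 mcg/mL vs MTC 12 mcg/mL: exceeds toxic threshold.

21.0 mcg/mL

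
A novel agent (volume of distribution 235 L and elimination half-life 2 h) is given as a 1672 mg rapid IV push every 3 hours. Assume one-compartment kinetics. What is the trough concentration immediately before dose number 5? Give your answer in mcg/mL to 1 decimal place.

f = (1/2)^(τ/t½) = (1/2)^(3/2) ≈ 0.3536.
C₀ = D/Vd = 1672/235 ≈ 7.115 mcg/mL.
Before the 5th dose, 4 doses have been given. Superposition: Cmin = C₀·(f + f² + … + f^4).
≈ 7.115 × (0.3536 + 0.1250 + 0.0442 + 0.0156) ≈ 7.115 × 0.5384 ≈ 3.831 mcg/mL.

3.8 mcg/mL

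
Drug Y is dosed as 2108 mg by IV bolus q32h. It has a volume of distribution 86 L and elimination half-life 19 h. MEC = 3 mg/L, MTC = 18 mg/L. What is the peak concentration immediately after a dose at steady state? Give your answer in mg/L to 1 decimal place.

τ/t½ = 32/19 ≈ 1.6842, so fraction remaining f = (1/2)^(32/19) ≈ 0.3112.
Accumulation ratio R = 1/(1 − f) ≈ 1/0.6888 ≈ 1.4518.
Each bolus raises the concentration by D/Vd = 2108/86 ≈ 24.512 mg/L.
Steady-state peak Cmax,ss = C₀·R ≈ 24.512 × 1.4518 ≈ 35.587 mg/L.
Peak 35.6 mg/L vs MTC 18 mg/L: exceeds toxic threshold.

35.6 mg/L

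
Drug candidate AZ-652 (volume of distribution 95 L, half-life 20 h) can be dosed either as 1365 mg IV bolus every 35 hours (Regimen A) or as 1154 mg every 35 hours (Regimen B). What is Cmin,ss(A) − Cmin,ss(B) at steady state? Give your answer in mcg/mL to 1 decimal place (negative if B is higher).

Regimen A: f = (1/2)^(35/20) ≈ 0.2973; Cmin,ss = (1365/95)·f/(1−f) ≈ 6.079 mcg/mL.
Regimen B: f = (1/2)^(35/20) ≈ 0.2973; Cmin,ss = (1154/95)·f/(1−f) ≈ 5.139 mcg/mL.
Difference ≈ 6.079 − 5.139 ≈ 0.940 mcg/mL.

0.9 mcg/mL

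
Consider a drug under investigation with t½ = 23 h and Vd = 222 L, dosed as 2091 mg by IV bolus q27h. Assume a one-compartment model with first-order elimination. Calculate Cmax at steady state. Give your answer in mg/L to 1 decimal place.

τ/t½ = 27/23 ≈ 1.1739, so fraction remaining f = (1/2)^(27/23) ≈ 0.4432.
Accumulation ratio R = 1/(1 − f) ≈ 1/0.5568 ≈ 1.7960.
Each bolus raises the concentration by D/Vd = 2091/222 ≈ 9.419 mg/L.
Steady-state peak Cmax,ss = C₀·R ≈ 9.419 × 1.7960 ≈ 16.917 mg/L.

16.9 mg/L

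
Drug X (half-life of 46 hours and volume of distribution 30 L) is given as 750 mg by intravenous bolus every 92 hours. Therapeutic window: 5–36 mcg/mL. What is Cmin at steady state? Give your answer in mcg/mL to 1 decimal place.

The dosing interval is 2 half-lives, so f = 2^(−2) = 0.25.
Accumulation ratio R = 1/(1 − f) = 1/0.75 = 4/3.
Single-dose peak C₀ = D/Vd = 750/30 = 25 mcg/mL.
Steady-state peak Cmax,ss = C₀·R = 25 × 4/3 ≈ 33.333 mcg/mL.
Steady-state trough Cmin,ss = Cmax,ss·f ≈ 33.333 × 0.25 ≈ 8.333 mcg/mL.
Trough 8.3 mcg/mL vs MEC 5 mcg/mL: adequate.

8.3 mcg/mL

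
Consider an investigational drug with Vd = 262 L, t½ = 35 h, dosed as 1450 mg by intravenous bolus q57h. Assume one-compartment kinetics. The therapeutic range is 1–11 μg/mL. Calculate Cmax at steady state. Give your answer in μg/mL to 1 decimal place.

τ/t½ = 57/35 ≈ 1.6286, so fraction remaining f = (1/2)^(57/35) ≈ 0.3234.
Accumulation ratio R = 1/(1 − f) ≈ 1/0.6766 ≈ 1.4780.
Each bolus raises the concentration by D/Vd = 1450/262 ≈ 5.534 μg/mL.
Cmax,ss = C₀/(1 − f) ≈ 5.534/0.6766 ≈ 8.179 μg/mL.
Peak 8.2 μg/mL vs MTC 11 μg/mL: below toxic threshold.

8.2 μg/mL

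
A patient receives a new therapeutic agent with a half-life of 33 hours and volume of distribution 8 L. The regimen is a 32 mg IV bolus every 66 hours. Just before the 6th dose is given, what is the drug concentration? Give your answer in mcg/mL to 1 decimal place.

f = (1/2)^(τ/t½) = (1/2)^(66/33) ≈ 0.2500.
C₀ = D/Vd = 32/8 ≈ 4.000 mcg/mL.
Before the 6th dose, 5 doses have been given. Superposition: Cmin = C₀·(f + f² + … + f^5).
≈ 4.000 × (0.2500 + 0.0625 + 0.0156 + 0.0039 + 0.0010) ≈ 4.000 × 0.3330 ≈ 1.332 mcg/mL.

1.3 mcg/mL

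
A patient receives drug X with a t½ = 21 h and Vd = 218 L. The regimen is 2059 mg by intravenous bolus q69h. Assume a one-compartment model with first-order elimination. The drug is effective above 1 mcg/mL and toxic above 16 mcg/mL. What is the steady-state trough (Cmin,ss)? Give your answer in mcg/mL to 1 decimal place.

1.1 mcg/mL

Over one 69-h interval, 69/21 ≈ 3.2857 half-lives elapse, leaving f ≈ 0.1025 of each dose.
Each bolus raises the concentration by D/Vd = 2059/218 ≈ 9.445 mcg/mL.
Steady-state trough Cmin,ss = C₀·f/(1−f) ≈ 9.445 × 0.1025/0.8975 ≈ 1.079 mcg/mL.
Trough 1.1 mcg/mL vs MEC 1 mcg/mL: adequate.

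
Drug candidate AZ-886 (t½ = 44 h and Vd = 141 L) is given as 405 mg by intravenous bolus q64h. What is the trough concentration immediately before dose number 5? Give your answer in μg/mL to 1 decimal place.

1.6 μg/mL

f = (1/2)^(τ/t½) = (1/2)^(64/44) ≈ 0.3649.
C₀ = D/Vd = 405/141 ≈ 2.872 μg/mL.
Before the 5th dose, 4 doses have been given. Superposition: Cmin = C₀·(f + f² + … + f^4).
≈ 2.872 × (0.3649 + 0.1332 + 0.0486 + 0.0177) ≈ 2.872 × 0.5644 ≈ 1.621 μg/mL.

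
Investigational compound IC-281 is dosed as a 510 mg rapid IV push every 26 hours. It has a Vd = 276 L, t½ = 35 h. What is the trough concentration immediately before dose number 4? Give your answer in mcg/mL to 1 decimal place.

2.2 mcg/mL

f = (1/2)^(τ/t½) = (1/2)^(26/35) ≈ 0.5976.
C₀ = D/Vd = 510/276 ≈ 1.848 mcg/mL.
Before the 4th dose, 3 doses have been given. Superposition: Cmin = C₀·(f + f² + … + f^3).
≈ 1.848 × (0.5976 + 0.3571 + 0.2134) ≈ 1.848 × 1.1681 ≈ 2.159 mcg/mL.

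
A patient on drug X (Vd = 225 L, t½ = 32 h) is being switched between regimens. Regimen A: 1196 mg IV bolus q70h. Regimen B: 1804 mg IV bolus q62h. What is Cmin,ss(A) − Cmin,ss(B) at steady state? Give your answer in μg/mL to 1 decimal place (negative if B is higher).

Regimen A: f = (1/2)^(70/32) ≈ 0.2195; Cmin,ss = (1196/225)·f/(1−f) ≈ 1.495 μg/mL.
Regimen B: f = (1/2)^(62/32) ≈ 0.2611; Cmin,ss = (1804/225)·f/(1−f) ≈ 2.833 μg/mL.
Difference ≈ 1.495 − 2.833 ≈ -1.338 μg/mL.

-1.3 μg/mL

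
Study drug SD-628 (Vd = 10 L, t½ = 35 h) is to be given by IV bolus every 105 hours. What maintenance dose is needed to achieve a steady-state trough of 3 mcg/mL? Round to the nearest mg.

τ/t½ = 105/35 ≈ 3, so f = (1/2)^(105/35) ≈ 0.125000.
Cmin,ss = (D/Vd)·f/(1−f), so D = Cmin,ss·Vd·(1−f)/f.
D = 3 × 10 × (1−f)/f ≈ 3 × 10 × 7.00000 ≈ 210.00 mg.

210 mg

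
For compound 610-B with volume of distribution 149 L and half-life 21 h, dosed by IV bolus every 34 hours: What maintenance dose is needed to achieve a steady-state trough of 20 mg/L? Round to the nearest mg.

6174 mg

τ/t½ = 34/21 ≈ 1.619, so f = (1/2)^(34/21) ≈ 0.325550.
Cmin,ss = (D/Vd)·f/(1−f), so D = Cmin,ss·Vd·(1−f)/f.
D = 20 × 149 × (1−f)/f ≈ 20 × 149 × 2.07172 ≈ 6173.73 mg.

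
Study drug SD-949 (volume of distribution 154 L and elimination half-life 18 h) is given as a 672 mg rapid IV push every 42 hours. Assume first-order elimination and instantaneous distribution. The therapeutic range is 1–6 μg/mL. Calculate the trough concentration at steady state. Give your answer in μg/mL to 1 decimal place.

1.1 μg/mL

τ/t½ = 42/18 ≈ 2.3333, so fraction remaining f = (1/2)^(42/18) ≈ 0.1984.
Accumulation ratio R = 1/(1 − f) ≈ 1/0.8016 ≈ 1.2475.
Single-dose peak C₀ = D/Vd = 672/154 ≈ 4.364 μg/mL.
Cmax,ss = C₀/(1 − f) ≈ 4.364/0.8016 ≈ 5.444 μg/mL.
Steady-state trough Cmin,ss = Cmax,ss·f ≈ 5.444 × 0.1984 ≈ 1.080 μg/mL.
Trough 1.1 μg/mL vs MEC 1 μg/mL: adequate.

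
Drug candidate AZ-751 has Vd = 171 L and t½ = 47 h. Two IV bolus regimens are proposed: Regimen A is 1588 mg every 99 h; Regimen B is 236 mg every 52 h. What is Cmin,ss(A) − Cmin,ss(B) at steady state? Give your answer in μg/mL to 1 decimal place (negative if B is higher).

1.6 μg/mL

Regimen A: f = (1/2)^(99/47) ≈ 0.2322; Cmin,ss = (1588/171)·f/(1−f) ≈ 2.808 μg/mL.
Regimen B: f = (1/2)^(52/47) ≈ 0.4645; Cmin,ss = (236/171)·f/(1−f) ≈ 1.197 μg/mL.
Difference ≈ 2.808 − 1.197 ≈ 1.611 μg/mL.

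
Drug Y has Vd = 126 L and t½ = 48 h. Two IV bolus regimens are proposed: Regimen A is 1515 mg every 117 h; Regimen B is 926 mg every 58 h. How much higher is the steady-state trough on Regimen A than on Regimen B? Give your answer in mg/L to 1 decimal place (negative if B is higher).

Regimen A: f = (1/2)^(117/48) ≈ 0.1846; Cmin,ss = (1515/126)·f/(1−f) ≈ 2.722 mg/L.
Regimen B: f = (1/2)^(58/48) ≈ 0.4328; Cmin,ss = (926/126)·f/(1−f) ≈ 5.608 mg/L.
Difference ≈ 2.722 − 5.608 ≈ -2.886 mg/L.

-2.9 mg/L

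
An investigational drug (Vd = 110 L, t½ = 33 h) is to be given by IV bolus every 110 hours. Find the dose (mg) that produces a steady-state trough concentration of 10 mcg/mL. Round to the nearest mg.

9987 mg

τ/t½ = 110/33 ≈ 3.3333, so f = (1/2)^(110/33) ≈ 0.099213.
Cmin,ss = (D/Vd)·f/(1−f), so D = Cmin,ss·Vd·(1−f)/f.
D = 10 × 110 × (1−f)/f ≈ 10 × 110 × 9.07932 ≈ 9987.25 mg.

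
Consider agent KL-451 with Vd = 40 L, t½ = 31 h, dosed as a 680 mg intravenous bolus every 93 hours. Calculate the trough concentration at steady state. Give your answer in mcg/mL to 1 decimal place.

The dosing interval is 3 half-lives, so f = 2^(−3) = 0.125.
At steady state, R = 1/(1 − 0.125) = 8/7.
Single-dose peak C₀ = D/Vd = 680/40 = 17 mcg/mL.
Steady-state peak Cmax,ss = C₀·R = 17 × 8/7 ≈ 19.429 mcg/mL.
Steady-state trough Cmin,ss = Cmax,ss·f ≈ 19.429 × 0.125 ≈ 2.429 mcg/mL.

2.4 mcg/mL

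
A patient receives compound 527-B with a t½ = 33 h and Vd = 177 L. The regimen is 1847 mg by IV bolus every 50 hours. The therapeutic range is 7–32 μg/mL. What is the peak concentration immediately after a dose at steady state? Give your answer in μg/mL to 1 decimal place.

k = ln2/t½ = ln2/33 ≈ 0.021004 h⁻¹; fraction remaining f = e^(−kτ) = e^(−0.021004×50) ≈ 0.3499.
At steady state, accumulation factor R = 1/(1 − e^(−kτ)) ≈ 1.5382.
Single-dose peak C₀ = D/Vd = 1847/177 ≈ 10.435 μg/mL.
Steady-state peak Cmax,ss = C₀·R ≈ 10.435 × 1.5382 ≈ 16.051 μg/mL.
Peak 16.1 μg/mL vs MTC 32 μg/mL: below toxic threshold.

16.1 μg/mL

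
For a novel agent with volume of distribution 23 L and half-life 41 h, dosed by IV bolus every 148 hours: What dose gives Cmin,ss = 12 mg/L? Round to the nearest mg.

τ/t½ = 148/41 ≈ 3.6098, so f = (1/2)^(148/41) ≈ 0.081913.
Cmin,ss = (D/Vd)·f/(1−f), so D = Cmin,ss·Vd·(1−f)/f.
D = 12 × 23 × (1−f)/f ≈ 12 × 23 × 11.20807 ≈ 3093.43 mg.

3093 mg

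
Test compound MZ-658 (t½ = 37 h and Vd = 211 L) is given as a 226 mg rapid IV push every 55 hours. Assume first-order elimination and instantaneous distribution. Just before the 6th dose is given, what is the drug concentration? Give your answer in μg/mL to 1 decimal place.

f = (1/2)^(τ/t½) = (1/2)^(55/37) ≈ 0.3569.
C₀ = D/Vd = 226/211 ≈ 1.071 μg/mL.
Before the 6th dose, 5 doses have been given. Superposition: Cmin = C₀·(f + f² + … + f^5).
≈ 1.071 × (0.3569 + 0.1274 + 0.0455 + 0.0162 + 0.0058) ≈ 1.071 × 0.5518 ≈ 0.591 μg/mL.

0.6 μg/mL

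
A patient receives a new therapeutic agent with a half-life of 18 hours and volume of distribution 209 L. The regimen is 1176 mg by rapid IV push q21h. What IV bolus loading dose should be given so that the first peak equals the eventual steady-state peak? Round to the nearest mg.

2121 mg

f = (1/2)^(21/18) ≈ 0.445449; accumulation ratio R = 1/(1−f) ≈ 1.80326.
Loading dose to hit Cmax,ss on first dose: D_load = D_maint·R ≈ 1176 × 1.80326 ≈ 2120.63 mg.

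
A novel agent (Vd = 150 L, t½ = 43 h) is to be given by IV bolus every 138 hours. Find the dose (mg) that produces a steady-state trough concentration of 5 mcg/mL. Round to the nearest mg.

τ/t½ = 138/43 ≈ 3.2093, so f = (1/2)^(138/43) ≈ 0.108119.
Cmin,ss = (D/Vd)·f/(1−f), so D = Cmin,ss·Vd·(1−f)/f.
D = 5 × 150 × (1−f)/f ≈ 5 × 150 × 8.24907 ≈ 6186.80 mg.

6187 mg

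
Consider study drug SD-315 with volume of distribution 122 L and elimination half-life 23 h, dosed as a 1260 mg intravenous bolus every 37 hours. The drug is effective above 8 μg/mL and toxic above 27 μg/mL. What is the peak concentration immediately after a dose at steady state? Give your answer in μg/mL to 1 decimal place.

15.4 μg/mL

k = ln2/t½ = ln2/23 ≈ 0.030137 h⁻¹; fraction remaining f = e^(−kτ) = e^(−0.030137×37) ≈ 0.3279.
Accumulation ratio R = 1/(1 − f) ≈ 1/0.6721 ≈ 1.4879.
Each bolus raises the concentration by D/Vd = 1260/122 ≈ 10.328 μg/mL.
Steady-state peak Cmax,ss = C₀·R ≈ 10.328 × 1.4879 ≈ 15.367 μg/mL.
Peak 15.4 μg/mL vs MTC 27 μg/mL: below toxic threshold.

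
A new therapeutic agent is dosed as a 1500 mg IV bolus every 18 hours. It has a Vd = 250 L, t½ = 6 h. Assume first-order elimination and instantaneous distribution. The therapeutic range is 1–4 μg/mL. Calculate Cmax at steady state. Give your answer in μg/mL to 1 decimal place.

6.9 μg/mL

The dosing interval is 3 half-lives, so f = 2^(−3) = 0.125.
At steady state, R = 1/(1 − 0.125) = 8/7.
Single-dose peak C₀ = D/Vd = 1500/250 = 6 μg/mL.
Steady-state peak Cmax,ss = C₀·R = 6 × 8/7 ≈ 6.857 μg/mL.
Peak 6.9 μg/mL vs MTC 4 μg/mL: exceeds toxic threshold.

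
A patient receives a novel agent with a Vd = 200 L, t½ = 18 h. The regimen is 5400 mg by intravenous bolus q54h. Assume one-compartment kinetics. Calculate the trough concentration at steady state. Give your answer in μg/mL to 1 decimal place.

3.9 μg/mL

The dosing interval is 3 half-lives, so f = 2^(−3) = 0.125.
Accumulation ratio R = 1/(1 − f) = 1/0.875 = 8/7.
Single-dose peak C₀ = D/Vd = 5400/200 = 27 μg/mL.
Steady-state peak Cmax,ss = C₀·R = 27 × 8/7 ≈ 30.857 μg/mL.
Steady-state trough Cmin,ss = Cmax,ss·f ≈ 30.857 × 0.125 ≈ 3.857 μg/mL.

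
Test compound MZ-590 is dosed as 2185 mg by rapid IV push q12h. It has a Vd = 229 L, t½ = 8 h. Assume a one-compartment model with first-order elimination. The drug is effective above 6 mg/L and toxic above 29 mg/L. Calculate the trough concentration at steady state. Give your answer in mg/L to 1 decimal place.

5.2 mg/L

τ/t½ = 12/8 ≈ 1.5, so fraction remaining f = (1/2)^(12/8) ≈ 0.3536.
Accumulation ratio R = 1/(1 − f) ≈ 1/0.6464 ≈ 1.5470.
Single-dose peak C₀ = D/Vd = 2185/229 ≈ 9.541 mg/L.
Cmax,ss = C₀/(1 − f) ≈ 9.541/0.6464 ≈ 14.760 mg/L.
One interval later, Cmin,ss = Cmax,ss·e^(−kτ) ≈ 14.760 × 0.3536 ≈ 5.219 mg/L.
Trough 5.2 mg/L vs MEC 6 mg/L: subtherapeutic.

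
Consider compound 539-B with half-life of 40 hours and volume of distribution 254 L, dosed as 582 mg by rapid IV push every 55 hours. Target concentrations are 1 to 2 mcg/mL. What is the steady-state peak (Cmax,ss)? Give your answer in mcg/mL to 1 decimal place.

τ/t½ = 55/40 ≈ 1.375, so fraction remaining f = (1/2)^(55/40) ≈ 0.3856.
At steady state, accumulation factor R = 1/(1 − e^(−kτ)) ≈ 1.6276.
Single-dose peak C₀ = D/Vd = 582/254 ≈ 2.291 mcg/mL.
Steady-state peak Cmax,ss = C₀·R ≈ 2.291 × 1.6276 ≈ 3.729 mcg/mL.
Peak 3.7 mcg/mL vs MTC 2 mcg/mL: exceeds toxic threshold.

3.7 mcg/mL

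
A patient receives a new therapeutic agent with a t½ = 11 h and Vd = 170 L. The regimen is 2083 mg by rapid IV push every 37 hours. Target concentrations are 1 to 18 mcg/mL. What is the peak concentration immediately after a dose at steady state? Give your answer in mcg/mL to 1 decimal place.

τ/t½ = 37/11 ≈ 3.3636, so fraction remaining f = (1/2)^(37/11) ≈ 0.0972.
Accumulation ratio R = 1/(1 − f) ≈ 1/0.9028 ≈ 1.1077.
Each bolus raises the concentration by D/Vd = 2083/170 ≈ 12.253 mcg/mL.
Steady-state peak Cmax,ss = C₀·R ≈ 12.253 × 1.1077 ≈ 13.573 mcg/mL.
Peak 13.6 mcg/mL vs MTC 18 mcg/mL: below toxic threshold.

13.6 mcg/mL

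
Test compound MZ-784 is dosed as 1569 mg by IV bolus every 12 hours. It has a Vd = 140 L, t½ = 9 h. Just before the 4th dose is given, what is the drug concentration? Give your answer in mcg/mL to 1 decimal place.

f = (1/2)^(τ/t½) = (1/2)^(12/9) ≈ 0.3969.
C₀ = D/Vd = 1569/140 ≈ 11.207 mcg/mL.
Before the 4th dose, 3 doses have been given. Superposition: Cmin = C₀·(f + f² + … + f^3).
≈ 11.207 × (0.3969 + 0.1575 + 0.0625) ≈ 11.207 × 0.6169 ≈ 6.914 mcg/mL.

6.9 mcg/mL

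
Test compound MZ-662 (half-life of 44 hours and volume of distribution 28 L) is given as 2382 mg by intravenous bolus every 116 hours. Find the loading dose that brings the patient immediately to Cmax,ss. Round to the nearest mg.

2839 mg

f = (1/2)^(116/44) ≈ 0.160833; accumulation ratio R = 1/(1−f) ≈ 1.19166.
Loading dose to hit Cmax,ss on first dose: D_load = D_maint·R ≈ 2382 × 1.19166 ≈ 2838.53 mg.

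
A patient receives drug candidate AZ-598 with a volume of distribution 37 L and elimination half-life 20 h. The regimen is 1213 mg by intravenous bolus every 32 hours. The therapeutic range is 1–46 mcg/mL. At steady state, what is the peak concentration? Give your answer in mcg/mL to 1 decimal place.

48.9 mcg/mL

τ/t½ = 32/20 ≈ 1.6, so fraction remaining f = (1/2)^(32/20) ≈ 0.3299.
At steady state, accumulation factor R = 1/(1 − e^(−kτ)) ≈ 1.4923.
Single-dose peak C₀ = D/Vd = 1213/37 ≈ 32.784 mcg/mL.
Cmax,ss = C₀/(1 − f) ≈ 32.784/0.6701 ≈ 48.924 mcg/mL.
Peak 48.9 mcg/mL vs MTC 46 mcg/mL: exceeds toxic threshold.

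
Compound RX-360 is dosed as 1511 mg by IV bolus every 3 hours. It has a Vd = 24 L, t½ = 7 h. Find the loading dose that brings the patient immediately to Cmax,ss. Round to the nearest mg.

f = (1/2)^(3/7) ≈ 0.742997; accumulation ratio R = 1/(1−f) ≈ 3.89101.
Loading dose to hit Cmax,ss on first dose: D_load = D_maint·R ≈ 1511 × 3.89101 ≈ 5879.32 mg.

5879 mg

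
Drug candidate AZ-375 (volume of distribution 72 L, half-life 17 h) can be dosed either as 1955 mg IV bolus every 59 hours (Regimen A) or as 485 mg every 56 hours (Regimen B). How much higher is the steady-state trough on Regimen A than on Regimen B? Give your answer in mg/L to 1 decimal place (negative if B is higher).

1.9 mg/L

Regimen A: f = (1/2)^(59/17) ≈ 0.0902; Cmin,ss = (1955/72)·f/(1−f) ≈ 2.692 mg/L.
Regimen B: f = (1/2)^(56/17) ≈ 0.1019; Cmin,ss = (485/72)·f/(1−f) ≈ 0.764 mg/L.
Difference ≈ 2.692 − 0.764 ≈ 1.928 mg/L.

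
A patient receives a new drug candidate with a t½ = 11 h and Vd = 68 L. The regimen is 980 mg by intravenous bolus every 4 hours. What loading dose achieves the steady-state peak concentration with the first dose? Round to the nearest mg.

4399 mg

f = (1/2)^(4/11) ≈ 0.777203; accumulation ratio R = 1/(1−f) ≈ 4.48839.
Loading dose to hit Cmax,ss on first dose: D_load = D_maint·R ≈ 980 × 4.48839 ≈ 4398.62 mg.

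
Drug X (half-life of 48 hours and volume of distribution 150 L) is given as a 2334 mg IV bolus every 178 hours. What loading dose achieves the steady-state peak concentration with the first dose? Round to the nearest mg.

2527 mg

f = (1/2)^(178/48) ≈ 0.076503; accumulation ratio R = 1/(1−f) ≈ 1.08284.
Loading dose to hit Cmax,ss on first dose: D_load = D_maint·R ≈ 2334 × 1.08284 ≈ 2527.35 mg.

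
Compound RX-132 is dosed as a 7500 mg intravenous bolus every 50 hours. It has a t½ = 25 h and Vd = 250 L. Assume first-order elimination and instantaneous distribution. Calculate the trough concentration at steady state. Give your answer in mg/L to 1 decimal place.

10.0 mg/L

τ = 50 h = 2 half-lives, so f = (1/2)^2 = 0.25.
Accumulation ratio R = 1/(1 − f) = 1/0.75 = 4/3.
Single-dose peak C₀ = D/Vd = 7500/250 = 30 mg/L.
Steady-state peak Cmax,ss = C₀·R = 30 × 4/3 ≈ 40.000 mg/L.
Steady-state trough Cmin,ss = Cmax,ss·f ≈ 40.000 × 0.25 ≈ 10.000 mg/L.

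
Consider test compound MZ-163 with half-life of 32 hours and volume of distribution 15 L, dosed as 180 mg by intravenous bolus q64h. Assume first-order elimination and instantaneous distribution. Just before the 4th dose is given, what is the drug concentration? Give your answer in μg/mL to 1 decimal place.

f = (1/2)^(τ/t½) = (1/2)^(64/32) ≈ 0.2500.
C₀ = D/Vd = 180/15 ≈ 12.000 μg/mL.
Before the 4th dose, 3 doses have been given. Superposition: Cmin = C₀·(f + f² + … + f^3).
≈ 12.000 × (0.2500 + 0.0625 + 0.0156) ≈ 12.000 × 0.3281 ≈ 3.937 μg/mL.

3.9 μg/mL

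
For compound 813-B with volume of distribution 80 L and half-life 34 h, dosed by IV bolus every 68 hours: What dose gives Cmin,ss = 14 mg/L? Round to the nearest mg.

τ/t½ = 68/34 ≈ 2, so f = (1/2)^(68/34) ≈ 0.250000.
Cmin,ss = (D/Vd)·f/(1−f), so D = Cmin,ss·Vd·(1−f)/f.
D = 14 × 80 × (1−f)/f ≈ 14 × 80 × 3.00000 ≈ 3360.00 mg.

3360 mg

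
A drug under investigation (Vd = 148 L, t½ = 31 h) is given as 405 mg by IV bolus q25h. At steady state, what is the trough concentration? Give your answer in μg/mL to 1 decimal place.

k = ln2/t½ = ln2/31 ≈ 0.022360 h⁻¹; fraction remaining f = e^(−kτ) = e^(−0.022360×25) ≈ 0.5718.
Each bolus raises the concentration by D/Vd = 405/148 ≈ 2.736 μg/mL.
Steady-state trough Cmin,ss = C₀·f/(1−f) ≈ 2.736 × 0.5718/0.4282 ≈ 3.654 μg/mL.

3.7 μg/mL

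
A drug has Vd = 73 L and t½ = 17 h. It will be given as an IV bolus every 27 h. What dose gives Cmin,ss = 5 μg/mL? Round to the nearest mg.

τ/t½ = 27/17 ≈ 1.5882, so f = (1/2)^(27/17) ≈ 0.332578.
Cmin,ss = (D/Vd)·f/(1−f), so D = Cmin,ss·Vd·(1−f)/f.
D = 5 × 73 × (1−f)/f ≈ 5 × 73 × 2.00681 ≈ 732.49 mg.

732 mg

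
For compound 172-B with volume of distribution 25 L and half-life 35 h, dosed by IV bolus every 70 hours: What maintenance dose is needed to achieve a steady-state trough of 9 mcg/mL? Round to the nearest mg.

τ/t½ = 70/35 ≈ 2, so f = (1/2)^(70/35) ≈ 0.250000.
Cmin,ss = (D/Vd)·f/(1−f), so D = Cmin,ss·Vd·(1−f)/f.
D = 9 × 25 × (1−f)/f ≈ 9 × 25 × 3.00000 ≈ 675.00 mg.

675 mg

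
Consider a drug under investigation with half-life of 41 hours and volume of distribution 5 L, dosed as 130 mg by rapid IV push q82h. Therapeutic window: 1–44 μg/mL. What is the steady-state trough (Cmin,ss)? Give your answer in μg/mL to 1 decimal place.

τ = 82 h = 2 half-lives, so f = (1/2)^2 = 0.25.
Accumulation ratio R = 1/(1 − f) = 1/0.75 = 4/3.
Single-dose peak C₀ = D/Vd = 130/5 = 26 μg/mL.
Steady-state peak Cmax,ss = C₀·R = 26 × 4/3 ≈ 34.667 μg/mL.
Steady-state trough Cmin,ss = Cmax,ss·f ≈ 34.667 × 0.25 ≈ 8.667 μg/mL.
Trough 8.7 μg/mL vs MEC 1 μg/mL: adequate.

8.7 μg/mL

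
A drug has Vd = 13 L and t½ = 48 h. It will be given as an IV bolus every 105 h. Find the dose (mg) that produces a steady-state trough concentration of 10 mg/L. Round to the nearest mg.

462 mg

τ/t½ = 105/48 ≈ 2.1875, so f = (1/2)^(105/48) ≈ 0.219532.
Cmin,ss = (D/Vd)·f/(1−f), so D = Cmin,ss·Vd·(1−f)/f.
D = 10 × 13 × (1−f)/f ≈ 10 × 13 × 3.55514 ≈ 462.17 mg.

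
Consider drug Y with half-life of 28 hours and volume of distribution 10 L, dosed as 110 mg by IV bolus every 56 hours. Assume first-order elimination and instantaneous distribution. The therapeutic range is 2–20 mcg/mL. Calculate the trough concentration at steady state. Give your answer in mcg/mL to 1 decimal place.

3.7 mcg/mL

The dosing interval is 2 half-lives, so f = 2^(−2) = 0.25.
Accumulation ratio R = 1/(1 − f) = 1/0.75 = 4/3.
Single-dose peak C₀ = D/Vd = 110/10 = 11 mcg/mL.
Steady-state peak Cmax,ss = C₀·R = 11 × 4/3 ≈ 14.667 mcg/mL.
Steady-state trough Cmin,ss = Cmax,ss·f ≈ 14.667 × 0.25 ≈ 3.667 mcg/mL.
Trough 3.7 mcg/mL vs MEC 2 mcg/mL: adequate.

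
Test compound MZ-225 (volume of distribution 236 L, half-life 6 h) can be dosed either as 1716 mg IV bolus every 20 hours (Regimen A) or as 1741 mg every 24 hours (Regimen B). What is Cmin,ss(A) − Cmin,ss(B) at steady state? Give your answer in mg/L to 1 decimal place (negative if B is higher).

0.3 mg/L

Regimen A: f = (1/2)^(20/6) ≈ 0.0992; Cmin,ss = (1716/236)·f/(1−f) ≈ 0.801 mg/L.
Regimen B: f = (1/2)^(24/6) ≈ 0.0625; Cmin,ss = (1741/236)·f/(1−f) ≈ 0.492 mg/L.
Difference ≈ 0.801 − 0.492 ≈ 0.309 mg/L.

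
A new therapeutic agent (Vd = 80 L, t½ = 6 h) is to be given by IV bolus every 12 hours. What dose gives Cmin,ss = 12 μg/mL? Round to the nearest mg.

2880 mg

τ/t½ = 12/6 ≈ 2, so f = (1/2)^(12/6) ≈ 0.250000.
Cmin,ss = (D/Vd)·f/(1−f), so D = Cmin,ss·Vd·(1−f)/f.
D = 12 × 80 × (1−f)/f ≈ 12 × 80 × 3.00000 ≈ 2880.00 mg.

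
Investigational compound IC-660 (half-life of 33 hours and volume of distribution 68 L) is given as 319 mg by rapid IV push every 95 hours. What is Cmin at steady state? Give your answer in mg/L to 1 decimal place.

0.7 mg/L

τ/t½ = 95/33 ≈ 2.8788, so fraction remaining f = (1/2)^(95/33) ≈ 0.1360.
Accumulation ratio R = 1/(1 − f) ≈ 1/0.8640 ≈ 1.1574.
Single-dose peak C₀ = D/Vd = 319/68 ≈ 4.691 mg/L.
Cmax,ss = C₀/(1 − f) ≈ 4.691/0.8640 ≈ 5.429 mg/L.
Steady-state trough Cmin,ss = Cmax,ss·f ≈ 5.429 × 0.1360 ≈ 0.738 mg/L.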